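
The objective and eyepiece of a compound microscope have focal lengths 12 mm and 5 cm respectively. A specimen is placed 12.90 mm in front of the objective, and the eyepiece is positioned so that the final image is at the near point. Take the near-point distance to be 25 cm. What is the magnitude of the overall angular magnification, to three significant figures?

Convert to cm: f_obj = 12 mm = 1.2 cm; d_o = 12.90 mm = 1.29 cm.
Objective: 1/d_i = 1/f_obj - 1/d_o = 1/1.2 - 1/1.29 = 0.05814 cm^-1, so d_i = 17.200 cm.
m_obj = -d_i/d_o = -17.200/1.29 = -13.333.
Eyepiece angular magnification (image at near point): M_eye = 1 + D/f_e = 1 + 25/5 = 6.000.
Overall M = m_obj x M_eye = (-13.333)(6.000) = -80.00.
|M| = 80.00.

80.0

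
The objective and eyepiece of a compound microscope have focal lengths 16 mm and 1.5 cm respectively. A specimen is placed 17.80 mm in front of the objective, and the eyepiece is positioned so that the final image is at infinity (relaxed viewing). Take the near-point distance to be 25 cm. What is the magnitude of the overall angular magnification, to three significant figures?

148

Convert to cm: f_obj = 16 mm = 1.6 cm; d_o = 17.80 mm = 1.78 cm.
Objective: 1/d_i = 1/f_obj - 1/d_o = 1/1.6 - 1/1.78 = 0.06320 cm^-1, so d_i = 15.822 cm.
m_obj = -d_i/d_o = -15.822/1.78 = -8.889.
Eyepiece angular magnification (image at infinity): M_eye = D/f_e = 25/1.5 = 16.667.
Overall M = m_obj x M_eye = (-8.889)(16.667) = -148.15.
|M| = 148.15.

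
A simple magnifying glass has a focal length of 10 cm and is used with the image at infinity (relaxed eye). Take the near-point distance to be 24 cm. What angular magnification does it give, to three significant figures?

M = D/f = 24/10 = 2.400.

2.40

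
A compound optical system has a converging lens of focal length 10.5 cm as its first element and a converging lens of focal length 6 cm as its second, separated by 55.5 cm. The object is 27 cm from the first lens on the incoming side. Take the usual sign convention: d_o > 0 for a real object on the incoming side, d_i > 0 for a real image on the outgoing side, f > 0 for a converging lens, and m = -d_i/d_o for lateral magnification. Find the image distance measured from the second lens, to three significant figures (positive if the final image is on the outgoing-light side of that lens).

7.11 cm

First lens: d_i1 = 1/(1/10.5 - 1/27) = 17.182 cm.
That image sits 38.318 cm in front of the second lens, so d_o2 = 38.318 cm.
Second lens: d_i2 = 1/(1/6 - 1/(38.318)) = 7.114 cm.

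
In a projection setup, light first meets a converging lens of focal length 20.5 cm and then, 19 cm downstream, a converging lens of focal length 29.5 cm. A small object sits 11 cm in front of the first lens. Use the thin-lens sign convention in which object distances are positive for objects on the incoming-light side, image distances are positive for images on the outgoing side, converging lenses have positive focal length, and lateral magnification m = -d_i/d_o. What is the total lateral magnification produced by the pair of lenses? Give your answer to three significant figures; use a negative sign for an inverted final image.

First lens: d_i1 = 1/(1/20.5 - 1/11) = -23.737 cm.
m_1 = -(-23.737)/11 = 2.1579.
The intermediate image is virtual, 23.737 cm to the left of lens 1, so d_o2 = L - d_i1 = 19 - (-23.737) = 42.737 cm.
Second lens: d_i2 = 1/(1/29.5 - 1/(42.737)) = 95.245 cm.
m_2 = -(95.245)/(42.737) = -2.2286.
Total m = m_1 x m_2 = (2.1579)(-2.2286) = -4.8091.

-4.81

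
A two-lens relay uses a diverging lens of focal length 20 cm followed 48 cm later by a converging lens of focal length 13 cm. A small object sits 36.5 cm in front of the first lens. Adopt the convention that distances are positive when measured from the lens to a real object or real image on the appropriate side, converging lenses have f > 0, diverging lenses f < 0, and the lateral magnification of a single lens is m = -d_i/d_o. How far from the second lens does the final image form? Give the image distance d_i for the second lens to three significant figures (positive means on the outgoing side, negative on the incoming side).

Lens 1: 1/d_i1 = 1/f_1 - 1/d_o1 = 1/(-20) - 1/36.5 = -0.07740 cm^-1, so d_i1 = -12.920 cm.
With d_i1 < 0 the first image is virtual and lies on the object side; the object distance for lens 2 is d_o2 = 48 - (-12.920) = 60.920 cm.
Lens 2: 1/d_i2 = 1/f_2 - 1/d_o2 = 1/13 - 1/(60.920) = 0.06051 cm^-1, so d_i2 = 16.527 cm.

16.5 cm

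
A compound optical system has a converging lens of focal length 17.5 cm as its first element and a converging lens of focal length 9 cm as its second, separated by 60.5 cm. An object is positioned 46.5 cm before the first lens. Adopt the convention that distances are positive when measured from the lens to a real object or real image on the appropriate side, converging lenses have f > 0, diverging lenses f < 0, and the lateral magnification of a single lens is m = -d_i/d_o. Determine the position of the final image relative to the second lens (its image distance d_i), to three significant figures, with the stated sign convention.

12.5 cm

Applying the thin-lens equation to the first lens, 1/17.5 = 1/46.5 + 1/d_i1, which gives d_i1 = 28.060 cm.
The intermediate image is 28.060 cm to the right of lens 1, so d_o2 = L - d_i1 = 60.5 - 28.060 = 32.440 cm.
Applying the thin-lens equation again with f_2 = 9 cm and d_o2 = 32.440 cm gives d_i2 = 12.456 cm.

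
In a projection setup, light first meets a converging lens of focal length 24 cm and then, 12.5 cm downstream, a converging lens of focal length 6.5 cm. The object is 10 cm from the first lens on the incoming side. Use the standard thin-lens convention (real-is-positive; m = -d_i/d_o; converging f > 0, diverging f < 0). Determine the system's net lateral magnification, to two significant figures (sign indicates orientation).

Lens 1: 1/d_i1 = 1/f_1 - 1/d_o1 = 1/24 - 1/10 = -0.05833 cm^-1, so d_i1 = -17.143 cm.
m_1 = -(-17.143)/10 = 1.7143.
With d_i1 < 0 the first image is virtual and lies on the object side; the object distance for lens 2 is d_o2 = 12.5 - (-17.143) = 29.643 cm.
Lens 2: 1/d_i2 = 1/f_2 - 1/d_o2 = 1/6.5 - 1/(29.643) = 0.12011 cm^-1, so d_i2 = 8.326 cm.
m_2 = -(8.326)/(29.643) = -0.2809.
Overall magnification: m = m_1 m_2 = -0.4815.

-0.48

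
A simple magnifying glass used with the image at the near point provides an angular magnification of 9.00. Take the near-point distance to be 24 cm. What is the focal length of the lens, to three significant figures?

For the image at the near point, M = 1 + D/f.
f = D/(M - 1) = 24/(9.0 - 1) = 3.000 cm.

3.00 cm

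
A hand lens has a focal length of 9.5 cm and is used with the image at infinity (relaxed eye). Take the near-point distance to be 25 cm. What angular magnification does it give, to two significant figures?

M = D/f = 25/9.5 = 2.632.

2.6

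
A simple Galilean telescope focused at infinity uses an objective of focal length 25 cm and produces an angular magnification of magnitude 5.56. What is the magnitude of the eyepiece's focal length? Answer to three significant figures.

|M| = f_obj/|f_eye|, so |f_eye| = f_obj/|M| = 25/5.56 = 4.496 cm.
(The eyepiece is diverging, so its signed focal length is -4.496 cm.)

4.50 cm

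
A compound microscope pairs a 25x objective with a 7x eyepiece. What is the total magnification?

175

The overall magnification of a compound microscope is the product of the objective and eyepiece magnifications:
M = M_obj x M_eye = 25 x 7 = 175.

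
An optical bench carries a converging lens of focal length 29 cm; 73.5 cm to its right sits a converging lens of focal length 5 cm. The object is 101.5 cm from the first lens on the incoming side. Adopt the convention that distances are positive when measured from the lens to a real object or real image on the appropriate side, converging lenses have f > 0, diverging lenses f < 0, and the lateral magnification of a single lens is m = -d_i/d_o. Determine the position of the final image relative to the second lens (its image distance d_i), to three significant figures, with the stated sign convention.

5.90 cm

First lens: d_i1 = 1/(1/29 - 1/101.5) = 40.600 cm.
Object distance for lens 2: d_o2 = 73.5 - 40.600 = 32.900 cm.
Second lens: d_i2 = 1/(1/5 - 1/(32.900)) = 5.896 cm.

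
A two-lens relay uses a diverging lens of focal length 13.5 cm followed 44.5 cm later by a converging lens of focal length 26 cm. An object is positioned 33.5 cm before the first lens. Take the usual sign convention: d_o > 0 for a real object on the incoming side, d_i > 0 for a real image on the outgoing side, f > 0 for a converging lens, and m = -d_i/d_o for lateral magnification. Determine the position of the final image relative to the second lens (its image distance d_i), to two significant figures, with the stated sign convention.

50 cm

Applying the thin-lens equation to the first lens, 1/(-13.5) = 1/33.5 + 1/d_i1, which gives d_i1 = -9.622 cm.
The intermediate image is virtual, 9.622 cm to the left of lens 1, so d_o2 = L - d_i1 = 44.5 - (-9.622) = 54.122 cm.
Applying the thin-lens equation again with f_2 = 26 cm and d_o2 = 54.122 cm gives d_i2 = 50.038 cm.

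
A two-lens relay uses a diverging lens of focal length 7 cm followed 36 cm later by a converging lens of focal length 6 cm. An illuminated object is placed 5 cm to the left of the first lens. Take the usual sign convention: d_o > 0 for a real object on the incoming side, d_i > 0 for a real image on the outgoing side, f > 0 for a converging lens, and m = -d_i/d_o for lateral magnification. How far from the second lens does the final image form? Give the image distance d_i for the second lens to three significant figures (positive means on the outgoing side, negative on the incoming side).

Lens 1: 1/d_i1 = 1/f_1 - 1/d_o1 = 1/(-7) - 1/5 = -0.34286 cm^-1, so d_i1 = -2.917 cm.
The intermediate image is virtual, 2.917 cm to the left of lens 1, so d_o2 = L - d_i1 = 36 - (-2.917) = 38.917 cm.
Lens 2: 1/d_i2 = 1/f_2 - 1/d_o2 = 1/6 - 1/(38.917) = 0.14097 cm^-1, so d_i2 = 7.094 cm.

7.09 cm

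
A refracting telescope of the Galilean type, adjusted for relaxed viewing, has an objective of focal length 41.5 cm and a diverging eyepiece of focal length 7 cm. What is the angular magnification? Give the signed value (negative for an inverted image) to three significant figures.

5.93

M = -f_obj/f_eye = -41.5/(-7) = 5.929.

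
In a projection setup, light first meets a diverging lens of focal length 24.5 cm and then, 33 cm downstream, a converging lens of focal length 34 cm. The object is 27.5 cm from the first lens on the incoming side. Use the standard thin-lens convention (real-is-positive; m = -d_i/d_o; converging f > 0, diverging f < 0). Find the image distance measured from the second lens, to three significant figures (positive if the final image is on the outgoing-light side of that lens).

131 cm

Lens 1: 1/d_i1 = 1/f_1 - 1/d_o1 = 1/(-24.5) - 1/27.5 = -0.07718 cm^-1, so d_i1 = -12.957 cm.
The intermediate image is virtual, 12.957 cm to the left of lens 1, so d_o2 = L - d_i1 = 33 - (-12.957) = 45.957 cm.
Lens 2: 1/d_i2 = 1/f_2 - 1/d_o2 = 1/34 - 1/(45.957) = 0.00765 cm^-1, so d_i2 = 130.682 cm.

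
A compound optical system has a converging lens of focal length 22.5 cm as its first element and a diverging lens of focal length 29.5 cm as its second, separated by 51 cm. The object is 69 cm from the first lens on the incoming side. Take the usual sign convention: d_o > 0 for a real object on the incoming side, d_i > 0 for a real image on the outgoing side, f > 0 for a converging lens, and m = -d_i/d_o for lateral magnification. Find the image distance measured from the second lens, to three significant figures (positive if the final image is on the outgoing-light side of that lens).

-11.0 cm

First lens: d_i1 = 1/(1/22.5 - 1/69) = 33.387 cm.
The intermediate image is 33.387 cm to the right of lens 1, so d_o2 = L - d_i1 = 51 - 33.387 = 17.613 cm.
Second lens: d_i2 = 1/(1/(-29.5) - 1/(17.613)) = -11.028 cm.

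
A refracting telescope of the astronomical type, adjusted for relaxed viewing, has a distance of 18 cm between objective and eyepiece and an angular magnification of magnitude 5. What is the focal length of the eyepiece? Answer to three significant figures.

In normal adjustment the tube length equals f_obj + f_eye and |M| = f_obj/f_eye.
So f_obj = 5 f_eye and 5 f_eye + f_eye = 18 cm, giving f_eye = 18/6 = 3.000 cm and f_obj = 15.000 cm.

3.00 cm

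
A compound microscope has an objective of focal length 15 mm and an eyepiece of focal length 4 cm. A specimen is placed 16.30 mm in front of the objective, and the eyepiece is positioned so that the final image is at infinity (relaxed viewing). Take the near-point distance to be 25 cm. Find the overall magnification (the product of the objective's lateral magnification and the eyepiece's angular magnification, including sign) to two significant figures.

Convert to cm: f_obj = 15 mm = 1.5 cm; d_o = 16.30 mm = 1.63 cm.
Objective: 1/d_i = 1/f_obj - 1/d_o = 1/1.5 - 1/1.63 = 0.05317 cm^-1, so d_i = 18.808 cm.
m_obj = -d_i/d_o = -18.808/1.63 = -11.538.
Eyepiece angular magnification (image at infinity): M_eye = D/f_e = 25/4 = 6.250.
Overall M = m_obj x M_eye = (-11.538)(6.250) = -72.12.

-72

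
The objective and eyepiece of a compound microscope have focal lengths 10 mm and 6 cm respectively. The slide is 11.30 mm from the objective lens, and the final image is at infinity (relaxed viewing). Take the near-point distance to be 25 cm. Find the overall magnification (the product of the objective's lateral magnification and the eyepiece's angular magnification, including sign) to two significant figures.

Convert to cm: f_obj = 10 mm = 1 cm; d_o = 11.30 mm = 1.13 cm.
Objective: 1/d_i = 1/f_obj - 1/d_o = 1/1 - 1/1.13 = 0.11504 cm^-1, so d_i = 8.692 cm.
m_obj = -d_i/d_o = -8.692/1.13 = -7.692.
Eyepiece angular magnification (image at infinity): M_eye = D/f_e = 25/6 = 4.167.
Overall M = m_obj x M_eye = (-7.692)(4.167) = -32.05.

-32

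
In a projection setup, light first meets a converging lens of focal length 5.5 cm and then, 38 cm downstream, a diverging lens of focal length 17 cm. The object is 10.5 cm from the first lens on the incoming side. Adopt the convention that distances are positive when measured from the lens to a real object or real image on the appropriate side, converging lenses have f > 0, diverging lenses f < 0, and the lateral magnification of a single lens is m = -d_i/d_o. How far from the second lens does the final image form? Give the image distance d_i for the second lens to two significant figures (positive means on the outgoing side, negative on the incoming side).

-10 cm

First lens: d_i1 = 1/(1/5.5 - 1/10.5) = 11.550 cm.
Object distance for lens 2: d_o2 = 38 - 11.550 = 26.450 cm.
Second lens: d_i2 = 1/(1/(-17) - 1/(26.450)) = -10.349 cm.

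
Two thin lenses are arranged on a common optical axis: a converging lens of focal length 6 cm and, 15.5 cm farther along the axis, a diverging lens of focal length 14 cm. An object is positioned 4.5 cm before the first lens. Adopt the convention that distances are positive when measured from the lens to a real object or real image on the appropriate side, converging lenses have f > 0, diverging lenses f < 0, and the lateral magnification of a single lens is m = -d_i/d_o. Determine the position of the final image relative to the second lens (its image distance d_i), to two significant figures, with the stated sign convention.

First lens: d_i1 = 1/(1/6 - 1/4.5) = -18.000 cm.
With d_i1 < 0 the first image is virtual and lies on the object side; the object distance for lens 2 is d_o2 = 15.5 - (-18.000) = 33.500 cm.
Second lens: d_i2 = 1/(1/(-14) - 1/(33.500)) = -9.874 cm.

-9.9 cm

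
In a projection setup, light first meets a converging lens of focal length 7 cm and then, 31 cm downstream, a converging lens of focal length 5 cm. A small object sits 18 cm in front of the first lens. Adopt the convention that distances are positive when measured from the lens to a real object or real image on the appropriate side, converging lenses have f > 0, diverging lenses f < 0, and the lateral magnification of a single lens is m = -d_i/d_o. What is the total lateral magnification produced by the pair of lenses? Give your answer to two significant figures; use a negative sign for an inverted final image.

Applying the thin-lens equation to the first lens, 1/7 = 1/18 + 1/d_i1, which gives d_i1 = 11.455 cm.
Its lateral magnification is m_1 = -d_i1/d_o1 = -(11.455)/18 = -0.6364.
The intermediate image is 11.455 cm to the right of lens 1, so d_o2 = L - d_i1 = 31 - 11.455 = 19.545 cm.
Applying the thin-lens equation again with f_2 = 5 cm and d_o2 = 19.545 cm gives d_i2 = 6.719 cm.
m_2 = -(6.719)/(19.545) = -0.3438.
Overall magnification: m = m_1 m_2 = 0.2188.

0.22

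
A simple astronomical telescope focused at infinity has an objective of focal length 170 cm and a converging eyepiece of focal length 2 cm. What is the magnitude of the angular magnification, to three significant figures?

|M| = f_obj/|f_eye| = 170/2 = 85.000.

85.0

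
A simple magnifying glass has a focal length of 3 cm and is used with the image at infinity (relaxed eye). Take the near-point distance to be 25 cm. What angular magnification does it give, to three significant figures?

8.33

M = D/f = 25/3 = 8.333.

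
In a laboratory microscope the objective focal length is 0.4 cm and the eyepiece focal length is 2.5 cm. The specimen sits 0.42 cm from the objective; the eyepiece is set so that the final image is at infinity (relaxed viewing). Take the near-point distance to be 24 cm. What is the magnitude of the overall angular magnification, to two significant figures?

190

Objective: 1/d_i = 1/f_obj - 1/d_o = 1/0.4 - 1/0.42 = 0.11905 cm^-1, so d_i = 8.400 cm.
m_obj = -d_i/d_o = -8.400/0.42 = -20.000.
Eyepiece angular magnification (image at infinity): M_eye = D/f_e = 24/2.5 = 9.600.
Overall M = m_obj x M_eye = (-20.000)(9.600) = -192.00.
|M| = 192.00.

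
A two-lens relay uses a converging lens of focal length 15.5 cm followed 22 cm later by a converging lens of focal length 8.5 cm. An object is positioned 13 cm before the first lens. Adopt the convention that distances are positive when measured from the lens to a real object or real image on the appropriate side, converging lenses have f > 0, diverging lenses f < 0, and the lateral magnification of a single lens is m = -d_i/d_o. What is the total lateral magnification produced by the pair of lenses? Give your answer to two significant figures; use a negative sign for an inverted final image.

-0.56

First lens: d_i1 = 1/(1/15.5 - 1/13) = -80.600 cm.
m_1 = -(-80.600)/13 = 6.2000.
The intermediate image is virtual, 80.600 cm to the left of lens 1, so d_o2 = L - d_i1 = 22 - (-80.600) = 102.600 cm.
Second lens: d_i2 = 1/(1/8.5 - 1/(102.600)) = 9.268 cm.
m_2 = -(9.268)/(102.600) = -0.0903.
The system's lateral magnification is m_1 m_2 = (6.2000)(-0.0903) = -0.5600.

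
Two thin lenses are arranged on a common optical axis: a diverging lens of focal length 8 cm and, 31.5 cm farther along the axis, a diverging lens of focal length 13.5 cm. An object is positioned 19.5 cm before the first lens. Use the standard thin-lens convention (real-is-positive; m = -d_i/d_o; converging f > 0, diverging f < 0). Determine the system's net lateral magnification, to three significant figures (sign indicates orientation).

0.0775

Lens 1: 1/d_i1 = 1/f_1 - 1/d_o1 = 1/(-8) - 1/19.5 = -0.17628 cm^-1, so d_i1 = -5.673 cm.
m_1 = -(-5.673)/19.5 = 0.2909.
With d_i1 < 0 the first image is virtual and lies on the object side; the object distance for lens 2 is d_o2 = 31.5 - (-5.673) = 37.173 cm.
Lens 2: 1/d_i2 = 1/f_2 - 1/d_o2 = 1/(-13.5) - 1/(37.173) = -0.10098 cm^-1, so d_i2 = -9.903 cm.
m_2 = -(-9.903)/(37.173) = 0.2664.
Overall magnification: m = m_1 m_2 = 0.0775.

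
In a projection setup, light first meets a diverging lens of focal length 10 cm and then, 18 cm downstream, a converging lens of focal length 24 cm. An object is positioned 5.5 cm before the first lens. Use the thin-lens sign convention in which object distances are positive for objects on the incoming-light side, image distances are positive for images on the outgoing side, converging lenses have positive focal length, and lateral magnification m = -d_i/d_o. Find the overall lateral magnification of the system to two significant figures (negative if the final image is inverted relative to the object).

6.3

Lens 1: 1/d_i1 = 1/f_1 - 1/d_o1 = 1/(-10) - 1/5.5 = -0.28182 cm^-1, so d_i1 = -3.548 cm.
m_1 = -(-3.548)/5.5 = 0.6452.
The intermediate image is virtual, 3.548 cm to the left of lens 1, so d_o2 = L - d_i1 = 18 - (-3.548) = 21.548 cm.
Lens 2: 1/d_i2 = 1/f_2 - 1/d_o2 = 1/24 - 1/(21.548) = -0.00474 cm^-1, so d_i2 = -210.947 cm.
m_2 = -(-210.947)/(21.548) = 9.7895.
Total m = m_1 x m_2 = (0.6452)(9.7895) = 6.3158.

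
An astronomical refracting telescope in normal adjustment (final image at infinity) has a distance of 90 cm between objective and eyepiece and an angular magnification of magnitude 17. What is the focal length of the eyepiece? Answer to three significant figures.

In normal adjustment the tube length equals f_obj + f_eye and |M| = f_obj/f_eye.
So f_obj = 17 f_eye and 17 f_eye + f_eye = 90 cm, giving f_eye = 90/18 = 5.000 cm and f_obj = 85.000 cm.

5.00 cm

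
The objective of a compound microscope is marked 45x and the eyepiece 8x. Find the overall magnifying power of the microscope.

The overall magnification of a compound microscope is the product of the objective and eyepiece magnifications:
M = M_obj x M_eye = 45 x 8 = 360.

360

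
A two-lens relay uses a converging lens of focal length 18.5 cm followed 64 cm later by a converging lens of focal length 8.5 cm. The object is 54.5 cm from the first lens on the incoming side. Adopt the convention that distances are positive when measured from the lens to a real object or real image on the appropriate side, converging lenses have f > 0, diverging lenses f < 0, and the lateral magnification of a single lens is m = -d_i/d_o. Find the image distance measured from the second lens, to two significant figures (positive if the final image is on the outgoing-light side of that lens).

Applying the thin-lens equation to the first lens, 1/18.5 = 1/54.5 + 1/d_i1, which gives d_i1 = 28.007 cm.
The intermediate image is 28.007 cm to the right of lens 1, so d_o2 = L - d_i1 = 64 - 28.007 = 35.993 cm.
Applying the thin-lens equation again with f_2 = 8.5 cm and d_o2 = 35.993 cm gives d_i2 = 11.128 cm.

11 cm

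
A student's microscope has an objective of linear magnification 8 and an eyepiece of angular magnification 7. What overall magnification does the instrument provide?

The overall magnification of a compound microscope is the product of the objective and eyepiece magnifications:
M = M_obj x M_eye = 8 x 7 = 56.

56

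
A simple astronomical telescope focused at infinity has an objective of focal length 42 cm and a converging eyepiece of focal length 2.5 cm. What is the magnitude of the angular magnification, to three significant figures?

16.8

|M| = f_obj/|f_eye| = 42/2.5 = 16.800.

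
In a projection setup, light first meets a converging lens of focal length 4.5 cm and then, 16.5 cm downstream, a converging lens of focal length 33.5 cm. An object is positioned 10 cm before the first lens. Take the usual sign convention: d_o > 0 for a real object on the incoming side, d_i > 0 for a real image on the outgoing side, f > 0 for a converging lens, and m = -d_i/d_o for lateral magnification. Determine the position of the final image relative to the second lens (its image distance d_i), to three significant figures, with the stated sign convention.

Applying the thin-lens equation to the first lens, 1/4.5 = 1/10 + 1/d_i1, which gives d_i1 = 8.182 cm.
The intermediate image is 8.182 cm to the right of lens 1, so d_o2 = L - d_i1 = 16.5 - 8.182 = 8.318 cm.
Applying the thin-lens equation again with f_2 = 33.5 cm and d_o2 = 8.318 cm gives d_i2 = -11.066 cm.

-11.1 cm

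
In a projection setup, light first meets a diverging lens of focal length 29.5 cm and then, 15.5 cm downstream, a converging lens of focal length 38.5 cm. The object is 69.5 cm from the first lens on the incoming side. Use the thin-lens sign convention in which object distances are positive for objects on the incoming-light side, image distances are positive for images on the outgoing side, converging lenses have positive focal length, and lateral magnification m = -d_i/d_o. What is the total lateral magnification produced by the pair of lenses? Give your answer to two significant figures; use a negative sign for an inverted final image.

5.0

Lens 1: 1/d_i1 = 1/f_1 - 1/d_o1 = 1/(-29.5) - 1/69.5 = -0.04829 cm^-1, so d_i1 = -20.710 cm.
m_1 = -(-20.710)/69.5 = 0.2980.
With d_i1 < 0 the first image is virtual and lies on the object side; the object distance for lens 2 is d_o2 = 15.5 - (-20.710) = 36.210 cm.
Lens 2: 1/d_i2 = 1/f_2 - 1/d_o2 = 1/38.5 - 1/(36.210) = -0.00164 cm^-1, so d_i2 = -608.657 cm.
m_2 = -(-608.657)/(36.210) = 16.8093.
The system's lateral magnification is m_1 m_2 = (0.2980)(16.8093) = 5.0088.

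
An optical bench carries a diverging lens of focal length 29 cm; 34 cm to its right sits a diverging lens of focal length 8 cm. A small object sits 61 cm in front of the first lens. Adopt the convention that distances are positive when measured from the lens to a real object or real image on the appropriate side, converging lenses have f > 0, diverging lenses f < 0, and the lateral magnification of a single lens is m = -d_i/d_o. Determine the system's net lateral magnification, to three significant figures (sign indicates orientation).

First lens: d_i1 = 1/(1/(-29) - 1/61) = -19.656 cm.
m_1 = -(-19.656)/61 = 0.3222.
With d_i1 < 0 the first image is virtual and lies on the object side; the object distance for lens 2 is d_o2 = 34 - (-19.656) = 53.656 cm.
Second lens: d_i2 = 1/(1/(-8) - 1/(53.656)) = -6.962 cm.
m_2 = -(-6.962)/(53.656) = 0.1298.
Overall magnification: m = m_1 m_2 = 0.0418.

0.0418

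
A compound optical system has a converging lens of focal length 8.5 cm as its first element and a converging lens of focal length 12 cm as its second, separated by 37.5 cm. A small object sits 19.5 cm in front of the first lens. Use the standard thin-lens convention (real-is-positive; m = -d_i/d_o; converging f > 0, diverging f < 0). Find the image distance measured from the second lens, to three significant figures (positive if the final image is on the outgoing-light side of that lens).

25.8 cm

Applying the thin-lens equation to the first lens, 1/8.5 = 1/19.5 + 1/d_i1, which gives d_i1 = 15.068 cm.
That image sits 22.432 cm in front of the second lens, so d_o2 = 22.432 cm.
Applying the thin-lens equation again with f_2 = 12 cm and d_o2 = 22.432 cm gives d_i2 = 25.804 cm.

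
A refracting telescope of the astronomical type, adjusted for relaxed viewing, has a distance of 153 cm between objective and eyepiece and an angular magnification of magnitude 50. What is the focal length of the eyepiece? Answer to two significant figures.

In normal adjustment the tube length equals f_obj + f_eye and |M| = f_obj/f_eye.
So f_obj = 50 f_eye and 50 f_eye + f_eye = 153 cm, giving f_eye = 153/51 = 3.000 cm and f_obj = 150.000 cm.

3.0 cm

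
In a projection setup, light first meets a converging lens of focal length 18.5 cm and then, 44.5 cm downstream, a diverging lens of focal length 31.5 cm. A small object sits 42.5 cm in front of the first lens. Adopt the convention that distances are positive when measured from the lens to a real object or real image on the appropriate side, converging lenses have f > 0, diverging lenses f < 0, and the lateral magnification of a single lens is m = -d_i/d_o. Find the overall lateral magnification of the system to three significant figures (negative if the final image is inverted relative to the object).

Lens 1: 1/d_i1 = 1/f_1 - 1/d_o1 = 1/18.5 - 1/42.5 = 0.03052 cm^-1, so d_i1 = 32.760 cm.
m_1 = -(32.760)/42.5 = -0.7708.
The intermediate image is 32.760 cm to the right of lens 1, so d_o2 = L - d_i1 = 44.5 - 32.760 = 11.740 cm.
Lens 2: 1/d_i2 = 1/f_2 - 1/d_o2 = 1/(-31.5) - 1/(11.740) = -0.11693 cm^-1, so d_i2 = -8.552 cm.
m_2 = -(-8.552)/(11.740) = 0.7285.
The system's lateral magnification is m_1 m_2 = (-0.7708)(0.7285) = -0.5616.

-0.562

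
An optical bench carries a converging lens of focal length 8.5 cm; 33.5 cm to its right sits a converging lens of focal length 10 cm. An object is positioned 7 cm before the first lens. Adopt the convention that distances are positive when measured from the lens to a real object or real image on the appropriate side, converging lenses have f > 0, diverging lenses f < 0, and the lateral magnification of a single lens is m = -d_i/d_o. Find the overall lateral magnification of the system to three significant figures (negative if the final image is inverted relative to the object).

Lens 1: 1/d_i1 = 1/f_1 - 1/d_o1 = 1/8.5 - 1/7 = -0.02521 cm^-1, so d_i1 = -39.667 cm.
m_1 = -(-39.667)/7 = 5.6667.
With d_i1 < 0 the first image is virtual and lies on the object side; the object distance for lens 2 is d_o2 = 33.5 - (-39.667) = 73.167 cm.
Lens 2: 1/d_i2 = 1/f_2 - 1/d_o2 = 1/10 - 1/(73.167) = 0.08633 cm^-1, so d_i2 = 11.583 cm.
m_2 = -(11.583)/(73.167) = -0.1583.
The system's lateral magnification is m_1 m_2 = (5.6667)(-0.1583) = -0.8971.

-0.897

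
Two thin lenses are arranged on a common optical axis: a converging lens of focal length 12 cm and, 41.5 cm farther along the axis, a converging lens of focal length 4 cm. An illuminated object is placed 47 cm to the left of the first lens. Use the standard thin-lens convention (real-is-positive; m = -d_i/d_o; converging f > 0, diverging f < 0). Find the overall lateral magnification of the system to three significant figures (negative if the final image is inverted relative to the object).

0.0641

First lens: d_i1 = 1/(1/12 - 1/47) = 16.114 cm.
m_1 = -(16.114)/47 = -0.3429.
That image sits 25.386 cm in front of the second lens, so d_o2 = 25.386 cm.
Second lens: d_i2 = 1/(1/4 - 1/(25.386)) = 4.748 cm.
m_2 = -(4.748)/(25.386) = -0.1870.
Overall magnification: m = m_1 m_2 = 0.0641.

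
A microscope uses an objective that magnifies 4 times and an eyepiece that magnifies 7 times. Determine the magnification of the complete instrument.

The overall magnification of a compound microscope is the product of the objective and eyepiece magnifications:
M = M_obj x M_eye = 4 x 7 = 28.

28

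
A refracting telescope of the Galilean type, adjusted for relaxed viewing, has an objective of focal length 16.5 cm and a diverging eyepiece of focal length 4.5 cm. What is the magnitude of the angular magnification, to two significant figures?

3.7

|M| = f_obj/|f_eye| = 16.5/4.5 = 3.667.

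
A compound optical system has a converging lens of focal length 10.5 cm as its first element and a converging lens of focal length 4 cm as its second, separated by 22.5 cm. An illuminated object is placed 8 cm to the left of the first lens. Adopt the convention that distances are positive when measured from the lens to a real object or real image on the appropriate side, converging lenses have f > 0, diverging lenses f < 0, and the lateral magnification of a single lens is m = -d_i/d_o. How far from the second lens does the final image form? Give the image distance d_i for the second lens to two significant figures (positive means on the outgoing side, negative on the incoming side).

Applying the thin-lens equation to the first lens, 1/10.5 = 1/8 + 1/d_i1, which gives d_i1 = -33.600 cm.
The intermediate image is virtual, 33.600 cm to the left of lens 1, so d_o2 = L - d_i1 = 22.5 - (-33.600) = 56.100 cm.
Applying the thin-lens equation again with f_2 = 4 cm and d_o2 = 56.100 cm gives d_i2 = 4.307 cm.

4.3 cm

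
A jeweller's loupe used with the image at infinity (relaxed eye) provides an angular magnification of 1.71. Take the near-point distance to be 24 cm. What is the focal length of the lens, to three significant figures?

14.0 cm

For the image at infinity, M = D/f.
f = D/M = 24/1.71 = 14.035 cm.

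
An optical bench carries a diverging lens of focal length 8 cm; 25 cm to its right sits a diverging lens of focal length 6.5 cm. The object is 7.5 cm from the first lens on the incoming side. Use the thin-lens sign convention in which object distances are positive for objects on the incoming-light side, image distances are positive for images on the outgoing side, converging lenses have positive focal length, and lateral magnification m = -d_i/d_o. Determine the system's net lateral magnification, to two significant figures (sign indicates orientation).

Applying the thin-lens equation to the first lens, 1/(-8) = 1/7.5 + 1/d_i1, which gives d_i1 = -3.871 cm.
Its lateral magnification is m_1 = -d_i1/d_o1 = -(-3.871)/7.5 = 0.5161.
With d_i1 < 0 the first image is virtual and lies on the object side; the object distance for lens 2 is d_o2 = 25 - (-3.871) = 28.871 cm.
Applying the thin-lens equation again with f_2 = -6.5 cm and d_o2 = 28.871 cm gives d_i2 = -5.306 cm.
m_2 = -(-5.306)/(28.871) = 0.1838.
Overall magnification: m = m_1 m_2 = 0.0948.

0.095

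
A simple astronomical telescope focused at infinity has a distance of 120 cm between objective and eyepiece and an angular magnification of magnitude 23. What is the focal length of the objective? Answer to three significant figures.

115 cm

In normal adjustment the tube length equals f_obj + f_eye and |M| = f_obj/f_eye.
So f_obj = 23 f_eye and 23 f_eye + f_eye = 120 cm, giving f_eye = 120/24 = 5.000 cm and f_obj = 115.000 cm.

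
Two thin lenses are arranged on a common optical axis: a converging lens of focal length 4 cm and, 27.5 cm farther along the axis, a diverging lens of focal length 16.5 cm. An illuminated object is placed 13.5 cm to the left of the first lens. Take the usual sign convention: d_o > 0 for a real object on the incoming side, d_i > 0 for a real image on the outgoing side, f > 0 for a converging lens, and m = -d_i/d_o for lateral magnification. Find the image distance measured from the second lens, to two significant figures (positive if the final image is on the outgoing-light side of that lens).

-9.4 cm

Lens 1: 1/d_i1 = 1/f_1 - 1/d_o1 = 1/4 - 1/13.5 = 0.17593 cm^-1, so d_i1 = 5.684 cm.
The intermediate image is 5.684 cm to the right of lens 1, so d_o2 = L - d_i1 = 27.5 - 5.684 = 21.816 cm.
Lens 2: 1/d_i2 = 1/f_2 - 1/d_o2 = 1/(-16.5) - 1/(21.816) = -0.10644 cm^-1, so d_i2 = -9.395 cm.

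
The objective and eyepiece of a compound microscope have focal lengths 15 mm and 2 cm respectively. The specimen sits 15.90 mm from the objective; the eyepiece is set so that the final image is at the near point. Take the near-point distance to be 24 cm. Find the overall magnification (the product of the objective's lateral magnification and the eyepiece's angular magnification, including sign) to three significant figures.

Convert to cm: f_obj = 15 mm = 1.5 cm; d_o = 15.90 mm = 1.59 cm.
Objective: 1/d_i = 1/f_obj - 1/d_o = 1/1.5 - 1/1.59 = 0.03774 cm^-1, so d_i = 26.500 cm.
m_obj = -d_i/d_o = -26.500/1.59 = -16.667.
Eyepiece angular magnification (image at near point): M_eye = 1 + D/f_e = 1 + 24/2 = 13.000.
Overall M = m_obj x M_eye = (-16.667)(13.000) = -216.67.

-217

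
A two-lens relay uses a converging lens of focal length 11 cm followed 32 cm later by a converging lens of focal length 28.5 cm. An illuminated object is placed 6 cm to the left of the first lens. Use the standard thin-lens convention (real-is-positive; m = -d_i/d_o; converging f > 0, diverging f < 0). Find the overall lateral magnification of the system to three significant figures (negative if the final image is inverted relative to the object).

-3.75

First lens: d_i1 = 1/(1/11 - 1/6) = -13.200 cm.
m_1 = -(-13.200)/6 = 2.2000.
With d_i1 < 0 the first image is virtual and lies on the object side; the object distance for lens 2 is d_o2 = 32 - (-13.200) = 45.200 cm.
Second lens: d_i2 = 1/(1/28.5 - 1/(45.200)) = 77.138 cm.
m_2 = -(77.138)/(45.200) = -1.7066.
Total m = m_1 x m_2 = (2.2000)(-1.7066) = -3.7545.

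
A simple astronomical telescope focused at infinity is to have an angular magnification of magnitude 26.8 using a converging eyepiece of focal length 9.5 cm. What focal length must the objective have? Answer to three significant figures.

255 cm

|M| = f_obj/|f_eye|, so f_obj = |M| x |f_eye| = 26.8 x 9.5 = 254.600 cm.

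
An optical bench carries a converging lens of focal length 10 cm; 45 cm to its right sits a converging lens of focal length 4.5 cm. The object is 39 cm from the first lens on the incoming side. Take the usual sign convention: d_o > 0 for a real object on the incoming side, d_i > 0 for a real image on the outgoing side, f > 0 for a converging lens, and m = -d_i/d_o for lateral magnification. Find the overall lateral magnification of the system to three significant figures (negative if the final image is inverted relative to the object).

0.0574

Applying the thin-lens equation to the first lens, 1/10 = 1/39 + 1/d_i1, which gives d_i1 = 13.448 cm.
Its lateral magnification is m_1 = -d_i1/d_o1 = -(13.448)/39 = -0.3448.
Object distance for lens 2: d_o2 = 45 - 13.448 = 31.552 cm.
Applying the thin-lens equation again with f_2 = 4.5 cm and d_o2 = 31.552 cm gives d_i2 = 5.249 cm.
m_2 = -(5.249)/(31.552) = -0.1663.
Total m = m_1 x m_2 = (-0.3448)(-0.1663) = 0.0574.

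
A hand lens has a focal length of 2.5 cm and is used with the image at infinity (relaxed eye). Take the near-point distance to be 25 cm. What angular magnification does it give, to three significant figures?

M = D/f = 25/2.5 = 10.000.

10.0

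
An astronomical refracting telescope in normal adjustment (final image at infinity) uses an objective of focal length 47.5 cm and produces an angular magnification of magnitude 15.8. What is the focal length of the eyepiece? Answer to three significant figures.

3.01 cm

|M| = f_obj/f_eye, so f_eye = f_obj/|M| = 47.5/15.8 = 3.006 cm.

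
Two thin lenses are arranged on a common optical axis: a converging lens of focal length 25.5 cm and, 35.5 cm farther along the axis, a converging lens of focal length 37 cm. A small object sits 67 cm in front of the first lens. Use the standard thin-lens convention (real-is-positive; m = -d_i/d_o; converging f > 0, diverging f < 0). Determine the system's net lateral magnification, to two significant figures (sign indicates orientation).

-0.53

First lens: d_i1 = 1/(1/25.5 - 1/67) = 41.169 cm.
m_1 = -(41.169)/67 = -0.6145.
Since 41.169 cm > 35.5 cm, the first image lies past the second lens and serves as a virtual object: d_o2 = L - d_i1 = -5.669 cm.
Second lens: d_i2 = 1/(1/37 - 1/(-5.669)) = 4.916 cm.
m_2 = -(4.916)/(-5.669) = 0.8671.
Overall magnification: m = m_1 m_2 = -0.5328.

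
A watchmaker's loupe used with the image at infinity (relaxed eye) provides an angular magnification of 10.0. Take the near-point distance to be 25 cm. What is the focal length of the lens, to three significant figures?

2.50 cm

For the image at infinity, M = D/f.
f = D/M = 25/10.0 = 2.500 cm.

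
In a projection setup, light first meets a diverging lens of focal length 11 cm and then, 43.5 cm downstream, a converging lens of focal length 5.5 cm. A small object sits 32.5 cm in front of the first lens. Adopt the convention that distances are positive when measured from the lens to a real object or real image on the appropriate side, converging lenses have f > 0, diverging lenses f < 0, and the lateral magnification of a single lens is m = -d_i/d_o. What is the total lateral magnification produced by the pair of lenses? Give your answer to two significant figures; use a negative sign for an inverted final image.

Applying the thin-lens equation to the first lens, 1/(-11) = 1/32.5 + 1/d_i1, which gives d_i1 = -8.218 cm.
Its lateral magnification is m_1 = -d_i1/d_o1 = -(-8.218)/32.5 = 0.2529.
With d_i1 < 0 the first image is virtual and lies on the object side; the object distance for lens 2 is d_o2 = 43.5 - (-8.218) = 51.718 cm.
Applying the thin-lens equation again with f_2 = 5.5 cm and d_o2 = 51.718 cm gives d_i2 = 6.155 cm.
m_2 = -(6.155)/(51.718) = -0.1190.
The system's lateral magnification is m_1 m_2 = (0.2529)(-0.1190) = -0.0301.

-0.030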